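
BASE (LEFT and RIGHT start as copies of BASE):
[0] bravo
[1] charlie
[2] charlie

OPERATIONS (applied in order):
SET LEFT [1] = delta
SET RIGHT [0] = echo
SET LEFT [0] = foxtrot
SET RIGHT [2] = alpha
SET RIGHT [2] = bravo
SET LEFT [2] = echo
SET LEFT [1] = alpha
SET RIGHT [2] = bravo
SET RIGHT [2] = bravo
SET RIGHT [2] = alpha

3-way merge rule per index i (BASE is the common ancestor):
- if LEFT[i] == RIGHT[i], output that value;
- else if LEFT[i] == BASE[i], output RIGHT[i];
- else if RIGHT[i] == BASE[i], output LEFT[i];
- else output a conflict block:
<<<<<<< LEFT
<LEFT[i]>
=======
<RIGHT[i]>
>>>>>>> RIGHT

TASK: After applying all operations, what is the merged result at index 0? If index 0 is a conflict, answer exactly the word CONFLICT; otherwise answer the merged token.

Final LEFT:  [foxtrot, alpha, echo]
Final RIGHT: [echo, charlie, alpha]
i=0: BASE=bravo L=foxtrot R=echo all differ -> CONFLICT
i=1: L=alpha, R=charlie=BASE -> take LEFT -> alpha
i=2: BASE=charlie L=echo R=alpha all differ -> CONFLICT
Index 0 -> CONFLICT

Answer: CONFLICT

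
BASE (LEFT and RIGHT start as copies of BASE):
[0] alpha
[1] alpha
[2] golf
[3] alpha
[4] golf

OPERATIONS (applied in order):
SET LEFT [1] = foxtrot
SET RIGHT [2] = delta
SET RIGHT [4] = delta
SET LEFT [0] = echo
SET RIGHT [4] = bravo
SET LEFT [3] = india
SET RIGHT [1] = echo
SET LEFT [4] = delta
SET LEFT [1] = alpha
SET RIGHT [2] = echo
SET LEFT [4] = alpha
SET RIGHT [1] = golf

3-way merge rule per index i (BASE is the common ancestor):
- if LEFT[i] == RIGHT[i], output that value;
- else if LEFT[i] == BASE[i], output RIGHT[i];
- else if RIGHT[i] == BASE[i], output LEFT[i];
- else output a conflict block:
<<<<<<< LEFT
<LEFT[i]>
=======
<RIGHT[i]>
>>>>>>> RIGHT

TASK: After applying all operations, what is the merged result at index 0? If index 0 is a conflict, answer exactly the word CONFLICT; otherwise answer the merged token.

Final LEFT:  [echo, alpha, golf, india, alpha]
Final RIGHT: [alpha, golf, echo, alpha, bravo]
i=0: L=echo, R=alpha=BASE -> take LEFT -> echo
i=1: L=alpha=BASE, R=golf -> take RIGHT -> golf
i=2: L=golf=BASE, R=echo -> take RIGHT -> echo
i=3: L=india, R=alpha=BASE -> take LEFT -> india
i=4: BASE=golf L=alpha R=bravo all differ -> CONFLICT
Index 0 -> echo

Answer: echo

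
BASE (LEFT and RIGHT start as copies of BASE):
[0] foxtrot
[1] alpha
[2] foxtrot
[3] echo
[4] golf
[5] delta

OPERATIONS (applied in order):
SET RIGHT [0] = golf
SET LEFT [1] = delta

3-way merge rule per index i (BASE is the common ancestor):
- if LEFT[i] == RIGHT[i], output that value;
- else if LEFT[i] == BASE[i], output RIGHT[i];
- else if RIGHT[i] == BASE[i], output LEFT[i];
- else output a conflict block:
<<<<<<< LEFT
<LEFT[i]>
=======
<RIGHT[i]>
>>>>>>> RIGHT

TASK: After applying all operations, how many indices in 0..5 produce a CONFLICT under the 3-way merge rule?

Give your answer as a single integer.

Final LEFT:  [foxtrot, delta, foxtrot, echo, golf, delta]
Final RIGHT: [golf, alpha, foxtrot, echo, golf, delta]
i=0: L=foxtrot=BASE, R=golf -> take RIGHT -> golf
i=1: L=delta, R=alpha=BASE -> take LEFT -> delta
i=2: L=foxtrot R=foxtrot -> agree -> foxtrot
i=3: L=echo R=echo -> agree -> echo
i=4: L=golf R=golf -> agree -> golf
i=5: L=delta R=delta -> agree -> delta
Conflict count: 0

Answer: 0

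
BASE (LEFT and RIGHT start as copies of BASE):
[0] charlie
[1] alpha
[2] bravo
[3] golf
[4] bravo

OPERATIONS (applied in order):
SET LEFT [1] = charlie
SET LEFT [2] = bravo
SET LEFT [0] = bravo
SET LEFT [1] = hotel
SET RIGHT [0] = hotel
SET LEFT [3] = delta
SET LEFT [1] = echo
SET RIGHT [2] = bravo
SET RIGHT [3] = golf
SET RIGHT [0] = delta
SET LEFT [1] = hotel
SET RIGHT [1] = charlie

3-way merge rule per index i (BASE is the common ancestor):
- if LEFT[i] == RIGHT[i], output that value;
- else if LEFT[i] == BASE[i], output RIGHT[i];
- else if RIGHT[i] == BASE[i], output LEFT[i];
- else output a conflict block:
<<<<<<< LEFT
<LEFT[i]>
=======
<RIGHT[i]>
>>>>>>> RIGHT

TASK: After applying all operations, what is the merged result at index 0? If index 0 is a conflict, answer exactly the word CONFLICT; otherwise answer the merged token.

Answer: CONFLICT

Derivation:
Final LEFT:  [bravo, hotel, bravo, delta, bravo]
Final RIGHT: [delta, charlie, bravo, golf, bravo]
i=0: BASE=charlie L=bravo R=delta all differ -> CONFLICT
i=1: BASE=alpha L=hotel R=charlie all differ -> CONFLICT
i=2: L=bravo R=bravo -> agree -> bravo
i=3: L=delta, R=golf=BASE -> take LEFT -> delta
i=4: L=bravo R=bravo -> agree -> bravo
Index 0 -> CONFLICT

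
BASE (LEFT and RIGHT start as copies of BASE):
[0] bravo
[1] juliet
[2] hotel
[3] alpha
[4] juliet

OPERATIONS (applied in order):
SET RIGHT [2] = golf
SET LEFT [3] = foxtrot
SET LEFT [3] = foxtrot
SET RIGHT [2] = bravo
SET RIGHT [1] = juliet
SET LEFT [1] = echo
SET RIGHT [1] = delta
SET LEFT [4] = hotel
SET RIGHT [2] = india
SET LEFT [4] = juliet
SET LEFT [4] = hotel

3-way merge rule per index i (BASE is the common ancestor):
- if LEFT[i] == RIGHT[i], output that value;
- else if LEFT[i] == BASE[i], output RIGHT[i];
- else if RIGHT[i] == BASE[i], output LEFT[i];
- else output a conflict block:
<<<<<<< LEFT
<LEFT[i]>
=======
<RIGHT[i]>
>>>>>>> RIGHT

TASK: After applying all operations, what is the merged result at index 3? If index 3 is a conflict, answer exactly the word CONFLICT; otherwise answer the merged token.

Final LEFT:  [bravo, echo, hotel, foxtrot, hotel]
Final RIGHT: [bravo, delta, india, alpha, juliet]
i=0: L=bravo R=bravo -> agree -> bravo
i=1: BASE=juliet L=echo R=delta all differ -> CONFLICT
i=2: L=hotel=BASE, R=india -> take RIGHT -> india
i=3: L=foxtrot, R=alpha=BASE -> take LEFT -> foxtrot
i=4: L=hotel, R=juliet=BASE -> take LEFT -> hotel
Index 3 -> foxtrot

Answer: foxtrot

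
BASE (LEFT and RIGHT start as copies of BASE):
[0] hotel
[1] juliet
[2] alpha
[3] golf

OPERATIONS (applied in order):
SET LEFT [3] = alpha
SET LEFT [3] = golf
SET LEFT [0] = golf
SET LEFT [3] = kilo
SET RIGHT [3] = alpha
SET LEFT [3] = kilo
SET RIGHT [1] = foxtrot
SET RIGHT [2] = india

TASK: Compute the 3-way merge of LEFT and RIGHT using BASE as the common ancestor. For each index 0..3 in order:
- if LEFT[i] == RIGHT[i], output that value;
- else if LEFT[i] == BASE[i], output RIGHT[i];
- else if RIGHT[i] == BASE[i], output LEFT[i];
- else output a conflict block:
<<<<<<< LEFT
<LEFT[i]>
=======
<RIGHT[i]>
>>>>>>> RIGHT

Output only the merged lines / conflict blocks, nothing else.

Answer: golf
foxtrot
india
<<<<<<< LEFT
kilo
=======
alpha
>>>>>>> RIGHT

Derivation:
Final LEFT:  [golf, juliet, alpha, kilo]
Final RIGHT: [hotel, foxtrot, india, alpha]
i=0: L=golf, R=hotel=BASE -> take LEFT -> golf
i=1: L=juliet=BASE, R=foxtrot -> take RIGHT -> foxtrot
i=2: L=alpha=BASE, R=india -> take RIGHT -> india
i=3: BASE=golf L=kilo R=alpha all differ -> CONFLICT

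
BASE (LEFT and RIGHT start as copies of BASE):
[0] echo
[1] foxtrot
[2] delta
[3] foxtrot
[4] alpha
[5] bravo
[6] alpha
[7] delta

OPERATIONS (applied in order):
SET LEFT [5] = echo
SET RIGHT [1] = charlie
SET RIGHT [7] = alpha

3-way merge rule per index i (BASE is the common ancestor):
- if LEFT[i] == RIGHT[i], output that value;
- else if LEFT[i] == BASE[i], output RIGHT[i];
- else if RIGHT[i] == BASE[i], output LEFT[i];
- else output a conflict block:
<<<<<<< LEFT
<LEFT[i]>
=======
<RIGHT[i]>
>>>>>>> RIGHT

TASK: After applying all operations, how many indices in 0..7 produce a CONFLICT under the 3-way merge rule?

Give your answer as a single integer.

Final LEFT:  [echo, foxtrot, delta, foxtrot, alpha, echo, alpha, delta]
Final RIGHT: [echo, charlie, delta, foxtrot, alpha, bravo, alpha, alpha]
i=0: L=echo R=echo -> agree -> echo
i=1: L=foxtrot=BASE, R=charlie -> take RIGHT -> charlie
i=2: L=delta R=delta -> agree -> delta
i=3: L=foxtrot R=foxtrot -> agree -> foxtrot
i=4: L=alpha R=alpha -> agree -> alpha
i=5: L=echo, R=bravo=BASE -> take LEFT -> echo
i=6: L=alpha R=alpha -> agree -> alpha
i=7: L=delta=BASE, R=alpha -> take RIGHT -> alpha
Conflict count: 0

Answer: 0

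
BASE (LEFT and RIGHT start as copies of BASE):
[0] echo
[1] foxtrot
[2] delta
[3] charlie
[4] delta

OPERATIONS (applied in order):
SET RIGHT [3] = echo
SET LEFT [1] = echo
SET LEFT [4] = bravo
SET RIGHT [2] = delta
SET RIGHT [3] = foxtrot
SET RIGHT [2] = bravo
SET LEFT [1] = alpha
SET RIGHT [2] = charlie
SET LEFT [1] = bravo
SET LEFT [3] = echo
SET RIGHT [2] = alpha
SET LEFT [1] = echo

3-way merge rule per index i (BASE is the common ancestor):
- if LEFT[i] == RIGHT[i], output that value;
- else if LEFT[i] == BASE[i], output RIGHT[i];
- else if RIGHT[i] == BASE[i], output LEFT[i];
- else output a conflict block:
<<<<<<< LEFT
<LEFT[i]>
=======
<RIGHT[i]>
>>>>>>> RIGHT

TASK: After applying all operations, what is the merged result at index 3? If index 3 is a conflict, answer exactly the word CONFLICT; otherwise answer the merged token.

Answer: CONFLICT

Derivation:
Final LEFT:  [echo, echo, delta, echo, bravo]
Final RIGHT: [echo, foxtrot, alpha, foxtrot, delta]
i=0: L=echo R=echo -> agree -> echo
i=1: L=echo, R=foxtrot=BASE -> take LEFT -> echo
i=2: L=delta=BASE, R=alpha -> take RIGHT -> alpha
i=3: BASE=charlie L=echo R=foxtrot all differ -> CONFLICT
i=4: L=bravo, R=delta=BASE -> take LEFT -> bravo
Index 3 -> CONFLICT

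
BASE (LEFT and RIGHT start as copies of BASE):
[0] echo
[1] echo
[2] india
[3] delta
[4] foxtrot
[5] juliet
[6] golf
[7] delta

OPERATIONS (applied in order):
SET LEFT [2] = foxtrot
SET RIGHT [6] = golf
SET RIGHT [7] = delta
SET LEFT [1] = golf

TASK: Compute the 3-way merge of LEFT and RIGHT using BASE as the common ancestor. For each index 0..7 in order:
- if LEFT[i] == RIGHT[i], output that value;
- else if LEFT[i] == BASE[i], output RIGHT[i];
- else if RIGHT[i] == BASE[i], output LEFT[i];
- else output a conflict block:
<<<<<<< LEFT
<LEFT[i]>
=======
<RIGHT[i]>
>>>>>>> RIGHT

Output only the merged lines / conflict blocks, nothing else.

Final LEFT:  [echo, golf, foxtrot, delta, foxtrot, juliet, golf, delta]
Final RIGHT: [echo, echo, india, delta, foxtrot, juliet, golf, delta]
i=0: L=echo R=echo -> agree -> echo
i=1: L=golf, R=echo=BASE -> take LEFT -> golf
i=2: L=foxtrot, R=india=BASE -> take LEFT -> foxtrot
i=3: L=delta R=delta -> agree -> delta
i=4: L=foxtrot R=foxtrot -> agree -> foxtrot
i=5: L=juliet R=juliet -> agree -> juliet
i=6: L=golf R=golf -> agree -> golf
i=7: L=delta R=delta -> agree -> delta

Answer: echo
golf
foxtrot
delta
foxtrot
juliet
golf
delta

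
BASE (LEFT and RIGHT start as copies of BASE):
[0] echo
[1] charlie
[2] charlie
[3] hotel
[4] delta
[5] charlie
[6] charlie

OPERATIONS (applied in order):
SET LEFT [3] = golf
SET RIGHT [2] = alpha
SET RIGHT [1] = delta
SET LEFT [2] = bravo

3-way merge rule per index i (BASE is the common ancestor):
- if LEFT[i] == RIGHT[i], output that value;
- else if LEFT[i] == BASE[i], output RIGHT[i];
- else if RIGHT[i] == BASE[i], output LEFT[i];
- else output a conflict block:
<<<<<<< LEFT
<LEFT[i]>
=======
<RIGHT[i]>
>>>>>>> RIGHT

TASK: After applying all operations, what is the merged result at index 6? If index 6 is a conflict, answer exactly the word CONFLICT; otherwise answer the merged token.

Answer: charlie

Derivation:
Final LEFT:  [echo, charlie, bravo, golf, delta, charlie, charlie]
Final RIGHT: [echo, delta, alpha, hotel, delta, charlie, charlie]
i=0: L=echo R=echo -> agree -> echo
i=1: L=charlie=BASE, R=delta -> take RIGHT -> delta
i=2: BASE=charlie L=bravo R=alpha all differ -> CONFLICT
i=3: L=golf, R=hotel=BASE -> take LEFT -> golf
i=4: L=delta R=delta -> agree -> delta
i=5: L=charlie R=charlie -> agree -> charlie
i=6: L=charlie R=charlie -> agree -> charlie
Index 6 -> charlie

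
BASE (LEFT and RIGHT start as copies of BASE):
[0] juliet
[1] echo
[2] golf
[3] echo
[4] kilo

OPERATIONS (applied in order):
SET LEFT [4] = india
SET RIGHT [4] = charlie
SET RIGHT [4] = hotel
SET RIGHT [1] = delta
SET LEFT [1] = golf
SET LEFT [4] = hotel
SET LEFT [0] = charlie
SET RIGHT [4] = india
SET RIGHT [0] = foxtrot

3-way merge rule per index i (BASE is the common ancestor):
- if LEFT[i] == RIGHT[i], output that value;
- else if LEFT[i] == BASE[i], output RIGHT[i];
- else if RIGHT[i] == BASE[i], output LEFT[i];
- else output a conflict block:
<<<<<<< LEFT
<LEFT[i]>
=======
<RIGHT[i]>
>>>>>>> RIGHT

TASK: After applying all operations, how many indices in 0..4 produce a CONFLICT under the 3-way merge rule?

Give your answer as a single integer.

Final LEFT:  [charlie, golf, golf, echo, hotel]
Final RIGHT: [foxtrot, delta, golf, echo, india]
i=0: BASE=juliet L=charlie R=foxtrot all differ -> CONFLICT
i=1: BASE=echo L=golf R=delta all differ -> CONFLICT
i=2: L=golf R=golf -> agree -> golf
i=3: L=echo R=echo -> agree -> echo
i=4: BASE=kilo L=hotel R=india all differ -> CONFLICT
Conflict count: 3

Answer: 3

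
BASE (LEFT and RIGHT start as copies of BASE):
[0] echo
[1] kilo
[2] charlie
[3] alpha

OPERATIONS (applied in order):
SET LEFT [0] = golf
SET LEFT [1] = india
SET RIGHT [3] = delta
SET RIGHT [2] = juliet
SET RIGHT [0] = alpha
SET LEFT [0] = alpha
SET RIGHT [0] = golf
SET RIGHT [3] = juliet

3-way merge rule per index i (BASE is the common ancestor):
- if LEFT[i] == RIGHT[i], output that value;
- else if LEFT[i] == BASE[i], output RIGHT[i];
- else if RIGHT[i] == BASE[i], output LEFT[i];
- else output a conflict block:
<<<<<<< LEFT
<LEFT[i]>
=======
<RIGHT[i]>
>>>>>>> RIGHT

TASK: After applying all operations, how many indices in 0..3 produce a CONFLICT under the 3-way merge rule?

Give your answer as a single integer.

Answer: 1

Derivation:
Final LEFT:  [alpha, india, charlie, alpha]
Final RIGHT: [golf, kilo, juliet, juliet]
i=0: BASE=echo L=alpha R=golf all differ -> CONFLICT
i=1: L=india, R=kilo=BASE -> take LEFT -> india
i=2: L=charlie=BASE, R=juliet -> take RIGHT -> juliet
i=3: L=alpha=BASE, R=juliet -> take RIGHT -> juliet
Conflict count: 1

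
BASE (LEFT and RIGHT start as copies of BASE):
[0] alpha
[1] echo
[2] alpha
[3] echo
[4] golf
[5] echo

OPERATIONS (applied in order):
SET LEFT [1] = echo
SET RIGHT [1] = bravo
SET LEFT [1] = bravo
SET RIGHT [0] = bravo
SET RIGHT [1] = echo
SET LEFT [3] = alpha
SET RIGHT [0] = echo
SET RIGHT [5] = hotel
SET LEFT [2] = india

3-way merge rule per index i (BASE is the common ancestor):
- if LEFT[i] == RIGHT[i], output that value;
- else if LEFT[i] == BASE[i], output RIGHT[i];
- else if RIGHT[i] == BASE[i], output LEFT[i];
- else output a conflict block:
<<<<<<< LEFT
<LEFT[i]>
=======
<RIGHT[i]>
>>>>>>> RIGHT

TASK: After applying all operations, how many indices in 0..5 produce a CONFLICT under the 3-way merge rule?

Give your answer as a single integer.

Final LEFT:  [alpha, bravo, india, alpha, golf, echo]
Final RIGHT: [echo, echo, alpha, echo, golf, hotel]
i=0: L=alpha=BASE, R=echo -> take RIGHT -> echo
i=1: L=bravo, R=echo=BASE -> take LEFT -> bravo
i=2: L=india, R=alpha=BASE -> take LEFT -> india
i=3: L=alpha, R=echo=BASE -> take LEFT -> alpha
i=4: L=golf R=golf -> agree -> golf
i=5: L=echo=BASE, R=hotel -> take RIGHT -> hotel
Conflict count: 0

Answer: 0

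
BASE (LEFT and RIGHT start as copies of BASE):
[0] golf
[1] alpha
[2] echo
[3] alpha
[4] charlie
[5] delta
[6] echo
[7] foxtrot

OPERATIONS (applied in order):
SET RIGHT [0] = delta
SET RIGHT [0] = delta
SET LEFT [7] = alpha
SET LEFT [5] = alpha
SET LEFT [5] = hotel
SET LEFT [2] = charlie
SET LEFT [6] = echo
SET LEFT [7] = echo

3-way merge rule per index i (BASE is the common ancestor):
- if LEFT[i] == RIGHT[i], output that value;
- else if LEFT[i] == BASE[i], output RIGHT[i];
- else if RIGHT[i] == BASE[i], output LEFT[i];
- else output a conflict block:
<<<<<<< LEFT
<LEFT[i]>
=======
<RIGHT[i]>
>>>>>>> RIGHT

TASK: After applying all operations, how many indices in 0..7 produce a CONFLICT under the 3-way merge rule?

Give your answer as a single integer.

Final LEFT:  [golf, alpha, charlie, alpha, charlie, hotel, echo, echo]
Final RIGHT: [delta, alpha, echo, alpha, charlie, delta, echo, foxtrot]
i=0: L=golf=BASE, R=delta -> take RIGHT -> delta
i=1: L=alpha R=alpha -> agree -> alpha
i=2: L=charlie, R=echo=BASE -> take LEFT -> charlie
i=3: L=alpha R=alpha -> agree -> alpha
i=4: L=charlie R=charlie -> agree -> charlie
i=5: L=hotel, R=delta=BASE -> take LEFT -> hotel
i=6: L=echo R=echo -> agree -> echo
i=7: L=echo, R=foxtrot=BASE -> take LEFT -> echo
Conflict count: 0

Answer: 0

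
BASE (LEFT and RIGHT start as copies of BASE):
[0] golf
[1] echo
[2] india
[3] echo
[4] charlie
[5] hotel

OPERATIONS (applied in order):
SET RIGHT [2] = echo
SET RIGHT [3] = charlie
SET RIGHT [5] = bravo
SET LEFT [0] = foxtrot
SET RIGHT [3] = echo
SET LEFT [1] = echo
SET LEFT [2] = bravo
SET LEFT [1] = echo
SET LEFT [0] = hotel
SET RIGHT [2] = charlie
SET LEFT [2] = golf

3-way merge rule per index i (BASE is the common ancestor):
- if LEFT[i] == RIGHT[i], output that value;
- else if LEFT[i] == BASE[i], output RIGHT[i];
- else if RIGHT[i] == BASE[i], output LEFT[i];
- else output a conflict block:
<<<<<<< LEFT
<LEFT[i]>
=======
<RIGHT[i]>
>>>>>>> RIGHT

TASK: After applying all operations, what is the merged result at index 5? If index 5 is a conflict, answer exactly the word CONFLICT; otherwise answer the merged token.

Answer: bravo

Derivation:
Final LEFT:  [hotel, echo, golf, echo, charlie, hotel]
Final RIGHT: [golf, echo, charlie, echo, charlie, bravo]
i=0: L=hotel, R=golf=BASE -> take LEFT -> hotel
i=1: L=echo R=echo -> agree -> echo
i=2: BASE=india L=golf R=charlie all differ -> CONFLICT
i=3: L=echo R=echo -> agree -> echo
i=4: L=charlie R=charlie -> agree -> charlie
i=5: L=hotel=BASE, R=bravo -> take RIGHT -> bravo
Index 5 -> bravo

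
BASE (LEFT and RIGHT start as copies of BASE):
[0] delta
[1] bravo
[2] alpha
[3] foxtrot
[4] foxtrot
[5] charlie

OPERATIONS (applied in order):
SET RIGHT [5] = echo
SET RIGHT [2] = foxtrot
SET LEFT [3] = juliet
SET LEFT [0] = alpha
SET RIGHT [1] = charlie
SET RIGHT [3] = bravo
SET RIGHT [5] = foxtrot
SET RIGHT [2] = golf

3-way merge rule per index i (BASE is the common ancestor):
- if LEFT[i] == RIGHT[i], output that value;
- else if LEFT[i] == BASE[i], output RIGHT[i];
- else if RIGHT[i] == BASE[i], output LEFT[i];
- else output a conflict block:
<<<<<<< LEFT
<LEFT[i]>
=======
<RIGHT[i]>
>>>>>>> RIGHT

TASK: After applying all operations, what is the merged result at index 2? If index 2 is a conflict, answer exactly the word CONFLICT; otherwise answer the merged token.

Answer: golf

Derivation:
Final LEFT:  [alpha, bravo, alpha, juliet, foxtrot, charlie]
Final RIGHT: [delta, charlie, golf, bravo, foxtrot, foxtrot]
i=0: L=alpha, R=delta=BASE -> take LEFT -> alpha
i=1: L=bravo=BASE, R=charlie -> take RIGHT -> charlie
i=2: L=alpha=BASE, R=golf -> take RIGHT -> golf
i=3: BASE=foxtrot L=juliet R=bravo all differ -> CONFLICT
i=4: L=foxtrot R=foxtrot -> agree -> foxtrot
i=5: L=charlie=BASE, R=foxtrot -> take RIGHT -> foxtrot
Index 2 -> golf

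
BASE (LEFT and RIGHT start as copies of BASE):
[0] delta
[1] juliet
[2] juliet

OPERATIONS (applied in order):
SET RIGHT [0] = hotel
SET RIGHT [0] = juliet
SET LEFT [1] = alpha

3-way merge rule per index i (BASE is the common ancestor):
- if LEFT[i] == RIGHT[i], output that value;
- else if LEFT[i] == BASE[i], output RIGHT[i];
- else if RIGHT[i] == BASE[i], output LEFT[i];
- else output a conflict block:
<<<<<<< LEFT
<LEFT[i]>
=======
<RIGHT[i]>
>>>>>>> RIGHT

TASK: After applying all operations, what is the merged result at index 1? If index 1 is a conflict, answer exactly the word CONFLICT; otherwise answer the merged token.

Answer: alpha

Derivation:
Final LEFT:  [delta, alpha, juliet]
Final RIGHT: [juliet, juliet, juliet]
i=0: L=delta=BASE, R=juliet -> take RIGHT -> juliet
i=1: L=alpha, R=juliet=BASE -> take LEFT -> alpha
i=2: L=juliet R=juliet -> agree -> juliet
Index 1 -> alpha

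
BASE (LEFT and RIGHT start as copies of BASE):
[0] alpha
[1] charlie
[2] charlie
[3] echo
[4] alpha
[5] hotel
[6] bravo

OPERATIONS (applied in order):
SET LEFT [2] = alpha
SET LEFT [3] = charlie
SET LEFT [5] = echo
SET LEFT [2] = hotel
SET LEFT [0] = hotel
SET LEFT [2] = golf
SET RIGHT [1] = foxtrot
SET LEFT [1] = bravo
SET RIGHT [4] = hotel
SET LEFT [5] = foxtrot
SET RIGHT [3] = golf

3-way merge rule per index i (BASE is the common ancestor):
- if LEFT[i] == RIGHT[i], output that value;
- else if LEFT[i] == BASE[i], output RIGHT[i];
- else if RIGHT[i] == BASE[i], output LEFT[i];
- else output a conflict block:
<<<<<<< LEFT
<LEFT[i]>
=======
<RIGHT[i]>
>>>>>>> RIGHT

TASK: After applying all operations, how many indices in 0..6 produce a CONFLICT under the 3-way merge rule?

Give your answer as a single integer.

Answer: 2

Derivation:
Final LEFT:  [hotel, bravo, golf, charlie, alpha, foxtrot, bravo]
Final RIGHT: [alpha, foxtrot, charlie, golf, hotel, hotel, bravo]
i=0: L=hotel, R=alpha=BASE -> take LEFT -> hotel
i=1: BASE=charlie L=bravo R=foxtrot all differ -> CONFLICT
i=2: L=golf, R=charlie=BASE -> take LEFT -> golf
i=3: BASE=echo L=charlie R=golf all differ -> CONFLICT
i=4: L=alpha=BASE, R=hotel -> take RIGHT -> hotel
i=5: L=foxtrot, R=hotel=BASE -> take LEFT -> foxtrot
i=6: L=bravo R=bravo -> agree -> bravo
Conflict count: 2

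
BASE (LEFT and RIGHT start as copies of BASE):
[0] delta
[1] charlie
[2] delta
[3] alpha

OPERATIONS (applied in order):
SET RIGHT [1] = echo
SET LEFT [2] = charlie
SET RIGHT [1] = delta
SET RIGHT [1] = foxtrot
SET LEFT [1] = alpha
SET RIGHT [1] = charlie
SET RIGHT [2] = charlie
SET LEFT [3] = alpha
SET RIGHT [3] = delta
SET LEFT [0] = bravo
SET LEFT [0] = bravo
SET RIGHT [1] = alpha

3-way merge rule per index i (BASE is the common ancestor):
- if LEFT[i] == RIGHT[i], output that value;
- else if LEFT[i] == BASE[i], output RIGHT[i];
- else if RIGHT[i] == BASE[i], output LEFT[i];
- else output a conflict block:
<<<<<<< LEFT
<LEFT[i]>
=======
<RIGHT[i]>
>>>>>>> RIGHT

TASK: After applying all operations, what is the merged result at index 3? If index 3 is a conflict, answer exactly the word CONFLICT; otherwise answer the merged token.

Final LEFT:  [bravo, alpha, charlie, alpha]
Final RIGHT: [delta, alpha, charlie, delta]
i=0: L=bravo, R=delta=BASE -> take LEFT -> bravo
i=1: L=alpha R=alpha -> agree -> alpha
i=2: L=charlie R=charlie -> agree -> charlie
i=3: L=alpha=BASE, R=delta -> take RIGHT -> delta
Index 3 -> delta

Answer: delta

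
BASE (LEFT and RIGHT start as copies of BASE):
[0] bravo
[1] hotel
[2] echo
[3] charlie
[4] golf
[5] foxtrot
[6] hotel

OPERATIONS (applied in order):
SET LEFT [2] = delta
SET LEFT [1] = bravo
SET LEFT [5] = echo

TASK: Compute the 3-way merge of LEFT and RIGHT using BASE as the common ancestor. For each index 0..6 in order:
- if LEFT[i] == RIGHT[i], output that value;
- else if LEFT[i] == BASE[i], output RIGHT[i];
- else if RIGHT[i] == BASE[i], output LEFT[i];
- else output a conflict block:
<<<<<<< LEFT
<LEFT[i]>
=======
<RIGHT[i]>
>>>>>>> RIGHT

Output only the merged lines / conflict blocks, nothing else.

Answer: bravo
bravo
delta
charlie
golf
echo
hotel

Derivation:
Final LEFT:  [bravo, bravo, delta, charlie, golf, echo, hotel]
Final RIGHT: [bravo, hotel, echo, charlie, golf, foxtrot, hotel]
i=0: L=bravo R=bravo -> agree -> bravo
i=1: L=bravo, R=hotel=BASE -> take LEFT -> bravo
i=2: L=delta, R=echo=BASE -> take LEFT -> delta
i=3: L=charlie R=charlie -> agree -> charlie
i=4: L=golf R=golf -> agree -> golf
i=5: L=echo, R=foxtrot=BASE -> take LEFT -> echo
i=6: L=hotel R=hotel -> agree -> hotel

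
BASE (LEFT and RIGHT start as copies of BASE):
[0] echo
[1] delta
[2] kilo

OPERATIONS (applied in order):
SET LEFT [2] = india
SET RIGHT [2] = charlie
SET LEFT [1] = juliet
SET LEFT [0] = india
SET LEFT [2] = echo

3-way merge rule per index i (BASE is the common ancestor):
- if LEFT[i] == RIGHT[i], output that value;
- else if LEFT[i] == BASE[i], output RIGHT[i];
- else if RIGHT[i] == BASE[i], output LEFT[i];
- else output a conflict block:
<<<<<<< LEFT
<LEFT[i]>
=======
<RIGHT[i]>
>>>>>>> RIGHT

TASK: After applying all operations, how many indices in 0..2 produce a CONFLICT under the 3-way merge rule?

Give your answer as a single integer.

Final LEFT:  [india, juliet, echo]
Final RIGHT: [echo, delta, charlie]
i=0: L=india, R=echo=BASE -> take LEFT -> india
i=1: L=juliet, R=delta=BASE -> take LEFT -> juliet
i=2: BASE=kilo L=echo R=charlie all differ -> CONFLICT
Conflict count: 1

Answer: 1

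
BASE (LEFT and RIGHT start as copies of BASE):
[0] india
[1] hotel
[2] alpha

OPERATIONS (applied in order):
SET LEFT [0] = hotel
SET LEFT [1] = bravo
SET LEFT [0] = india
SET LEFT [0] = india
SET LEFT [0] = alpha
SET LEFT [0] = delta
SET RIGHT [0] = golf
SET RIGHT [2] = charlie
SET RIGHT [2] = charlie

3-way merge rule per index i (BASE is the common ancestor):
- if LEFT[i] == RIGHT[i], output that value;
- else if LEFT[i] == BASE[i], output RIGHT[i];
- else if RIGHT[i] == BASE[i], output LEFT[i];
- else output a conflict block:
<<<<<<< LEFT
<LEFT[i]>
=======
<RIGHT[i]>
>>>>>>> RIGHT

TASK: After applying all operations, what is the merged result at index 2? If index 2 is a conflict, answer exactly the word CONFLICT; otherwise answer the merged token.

Answer: charlie

Derivation:
Final LEFT:  [delta, bravo, alpha]
Final RIGHT: [golf, hotel, charlie]
i=0: BASE=india L=delta R=golf all differ -> CONFLICT
i=1: L=bravo, R=hotel=BASE -> take LEFT -> bravo
i=2: L=alpha=BASE, R=charlie -> take RIGHT -> charlie
Index 2 -> charlie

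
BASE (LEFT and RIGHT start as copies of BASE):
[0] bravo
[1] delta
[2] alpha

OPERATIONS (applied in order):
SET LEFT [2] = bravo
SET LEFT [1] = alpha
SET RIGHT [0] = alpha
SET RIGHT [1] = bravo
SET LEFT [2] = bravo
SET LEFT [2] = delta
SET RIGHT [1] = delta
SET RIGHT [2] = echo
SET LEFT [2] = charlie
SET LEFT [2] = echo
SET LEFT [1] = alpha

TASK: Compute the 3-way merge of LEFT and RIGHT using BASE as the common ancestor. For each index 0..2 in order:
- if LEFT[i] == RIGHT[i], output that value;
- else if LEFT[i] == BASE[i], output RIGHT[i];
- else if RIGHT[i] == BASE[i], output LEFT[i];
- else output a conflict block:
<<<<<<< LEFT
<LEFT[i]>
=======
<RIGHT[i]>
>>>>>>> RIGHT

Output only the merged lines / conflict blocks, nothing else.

Answer: alpha
alpha
echo

Derivation:
Final LEFT:  [bravo, alpha, echo]
Final RIGHT: [alpha, delta, echo]
i=0: L=bravo=BASE, R=alpha -> take RIGHT -> alpha
i=1: L=alpha, R=delta=BASE -> take LEFT -> alpha
i=2: L=echo R=echo -> agree -> echo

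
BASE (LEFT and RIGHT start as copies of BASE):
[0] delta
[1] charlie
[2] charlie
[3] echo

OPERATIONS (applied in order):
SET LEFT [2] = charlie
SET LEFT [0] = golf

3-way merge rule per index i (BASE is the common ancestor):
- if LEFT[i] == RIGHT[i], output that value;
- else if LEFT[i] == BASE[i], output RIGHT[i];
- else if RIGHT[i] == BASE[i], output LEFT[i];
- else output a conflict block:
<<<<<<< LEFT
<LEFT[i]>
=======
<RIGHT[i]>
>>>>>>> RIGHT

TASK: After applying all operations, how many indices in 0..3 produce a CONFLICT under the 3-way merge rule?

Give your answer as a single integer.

Answer: 0

Derivation:
Final LEFT:  [golf, charlie, charlie, echo]
Final RIGHT: [delta, charlie, charlie, echo]
i=0: L=golf, R=delta=BASE -> take LEFT -> golf
i=1: L=charlie R=charlie -> agree -> charlie
i=2: L=charlie R=charlie -> agree -> charlie
i=3: L=echo R=echo -> agree -> echo
Conflict count: 0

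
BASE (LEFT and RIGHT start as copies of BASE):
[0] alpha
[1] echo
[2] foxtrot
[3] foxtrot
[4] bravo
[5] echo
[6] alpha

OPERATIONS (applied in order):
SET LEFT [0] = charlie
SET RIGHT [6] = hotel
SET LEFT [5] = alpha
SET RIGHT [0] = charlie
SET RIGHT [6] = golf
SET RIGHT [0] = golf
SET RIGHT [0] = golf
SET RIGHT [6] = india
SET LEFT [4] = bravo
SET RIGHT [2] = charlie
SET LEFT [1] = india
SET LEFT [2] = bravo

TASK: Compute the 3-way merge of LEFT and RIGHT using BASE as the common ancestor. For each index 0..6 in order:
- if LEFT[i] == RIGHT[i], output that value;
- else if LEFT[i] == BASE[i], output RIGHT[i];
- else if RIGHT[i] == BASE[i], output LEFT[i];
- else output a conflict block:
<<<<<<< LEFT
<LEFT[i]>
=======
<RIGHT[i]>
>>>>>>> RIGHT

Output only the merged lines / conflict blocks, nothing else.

Answer: <<<<<<< LEFT
charlie
=======
golf
>>>>>>> RIGHT
india
<<<<<<< LEFT
bravo
=======
charlie
>>>>>>> RIGHT
foxtrot
bravo
alpha
india

Derivation:
Final LEFT:  [charlie, india, bravo, foxtrot, bravo, alpha, alpha]
Final RIGHT: [golf, echo, charlie, foxtrot, bravo, echo, india]
i=0: BASE=alpha L=charlie R=golf all differ -> CONFLICT
i=1: L=india, R=echo=BASE -> take LEFT -> india
i=2: BASE=foxtrot L=bravo R=charlie all differ -> CONFLICT
i=3: L=foxtrot R=foxtrot -> agree -> foxtrot
i=4: L=bravo R=bravo -> agree -> bravo
i=5: L=alpha, R=echo=BASE -> take LEFT -> alpha
i=6: L=alpha=BASE, R=india -> take RIGHT -> india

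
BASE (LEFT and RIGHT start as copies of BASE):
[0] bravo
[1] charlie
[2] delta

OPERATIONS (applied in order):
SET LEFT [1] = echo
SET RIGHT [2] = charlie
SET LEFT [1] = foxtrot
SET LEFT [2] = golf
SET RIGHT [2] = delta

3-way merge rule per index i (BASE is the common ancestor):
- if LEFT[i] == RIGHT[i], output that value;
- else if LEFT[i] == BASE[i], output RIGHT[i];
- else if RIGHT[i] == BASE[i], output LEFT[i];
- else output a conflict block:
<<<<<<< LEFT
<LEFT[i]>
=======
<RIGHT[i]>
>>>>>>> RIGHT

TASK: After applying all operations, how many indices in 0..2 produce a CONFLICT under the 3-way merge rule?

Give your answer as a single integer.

Answer: 0

Derivation:
Final LEFT:  [bravo, foxtrot, golf]
Final RIGHT: [bravo, charlie, delta]
i=0: L=bravo R=bravo -> agree -> bravo
i=1: L=foxtrot, R=charlie=BASE -> take LEFT -> foxtrot
i=2: L=golf, R=delta=BASE -> take LEFT -> golf
Conflict count: 0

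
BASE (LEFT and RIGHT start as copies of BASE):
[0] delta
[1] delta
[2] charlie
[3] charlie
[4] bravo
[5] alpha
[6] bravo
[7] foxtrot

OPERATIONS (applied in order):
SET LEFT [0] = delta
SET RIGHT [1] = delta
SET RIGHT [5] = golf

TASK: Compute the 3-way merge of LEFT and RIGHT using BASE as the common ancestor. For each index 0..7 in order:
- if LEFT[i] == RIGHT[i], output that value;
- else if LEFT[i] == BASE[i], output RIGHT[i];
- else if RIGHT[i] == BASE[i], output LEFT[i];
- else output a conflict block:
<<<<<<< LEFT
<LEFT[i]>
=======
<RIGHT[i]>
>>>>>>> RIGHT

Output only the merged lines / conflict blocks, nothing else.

Final LEFT:  [delta, delta, charlie, charlie, bravo, alpha, bravo, foxtrot]
Final RIGHT: [delta, delta, charlie, charlie, bravo, golf, bravo, foxtrot]
i=0: L=delta R=delta -> agree -> delta
i=1: L=delta R=delta -> agree -> delta
i=2: L=charlie R=charlie -> agree -> charlie
i=3: L=charlie R=charlie -> agree -> charlie
i=4: L=bravo R=bravo -> agree -> bravo
i=5: L=alpha=BASE, R=golf -> take RIGHT -> golf
i=6: L=bravo R=bravo -> agree -> bravo
i=7: L=foxtrot R=foxtrot -> agree -> foxtrot

Answer: delta
delta
charlie
charlie
bravo
golf
bravo
foxtrot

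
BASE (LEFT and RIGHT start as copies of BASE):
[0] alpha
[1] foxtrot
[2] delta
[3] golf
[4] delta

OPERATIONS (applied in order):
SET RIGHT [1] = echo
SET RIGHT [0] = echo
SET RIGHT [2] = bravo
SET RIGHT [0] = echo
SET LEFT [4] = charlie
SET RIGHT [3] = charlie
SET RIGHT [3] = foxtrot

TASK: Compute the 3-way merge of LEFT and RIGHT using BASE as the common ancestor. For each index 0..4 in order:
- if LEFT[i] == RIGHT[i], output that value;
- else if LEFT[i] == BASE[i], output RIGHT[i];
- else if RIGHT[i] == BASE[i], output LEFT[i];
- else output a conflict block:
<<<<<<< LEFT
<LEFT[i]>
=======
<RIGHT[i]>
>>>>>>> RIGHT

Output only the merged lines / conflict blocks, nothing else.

Final LEFT:  [alpha, foxtrot, delta, golf, charlie]
Final RIGHT: [echo, echo, bravo, foxtrot, delta]
i=0: L=alpha=BASE, R=echo -> take RIGHT -> echo
i=1: L=foxtrot=BASE, R=echo -> take RIGHT -> echo
i=2: L=delta=BASE, R=bravo -> take RIGHT -> bravo
i=3: L=golf=BASE, R=foxtrot -> take RIGHT -> foxtrot
i=4: L=charlie, R=delta=BASE -> take LEFT -> charlie

Answer: echo
echo
bravo
foxtrot
charlie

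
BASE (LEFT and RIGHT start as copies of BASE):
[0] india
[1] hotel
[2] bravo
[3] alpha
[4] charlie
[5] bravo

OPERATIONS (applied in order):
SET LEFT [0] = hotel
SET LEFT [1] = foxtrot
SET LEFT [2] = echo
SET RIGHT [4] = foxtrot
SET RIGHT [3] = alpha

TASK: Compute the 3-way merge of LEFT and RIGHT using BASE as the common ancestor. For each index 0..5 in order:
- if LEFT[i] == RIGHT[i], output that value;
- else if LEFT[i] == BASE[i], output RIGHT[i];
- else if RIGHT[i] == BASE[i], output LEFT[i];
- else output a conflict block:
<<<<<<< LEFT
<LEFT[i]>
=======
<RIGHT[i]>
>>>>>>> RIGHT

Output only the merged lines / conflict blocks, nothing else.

Answer: hotel
foxtrot
echo
alpha
foxtrot
bravo

Derivation:
Final LEFT:  [hotel, foxtrot, echo, alpha, charlie, bravo]
Final RIGHT: [india, hotel, bravo, alpha, foxtrot, bravo]
i=0: L=hotel, R=india=BASE -> take LEFT -> hotel
i=1: L=foxtrot, R=hotel=BASE -> take LEFT -> foxtrot
i=2: L=echo, R=bravo=BASE -> take LEFT -> echo
i=3: L=alpha R=alpha -> agree -> alpha
i=4: L=charlie=BASE, R=foxtrot -> take RIGHT -> foxtrot
i=5: L=bravo R=bravo -> agree -> bravo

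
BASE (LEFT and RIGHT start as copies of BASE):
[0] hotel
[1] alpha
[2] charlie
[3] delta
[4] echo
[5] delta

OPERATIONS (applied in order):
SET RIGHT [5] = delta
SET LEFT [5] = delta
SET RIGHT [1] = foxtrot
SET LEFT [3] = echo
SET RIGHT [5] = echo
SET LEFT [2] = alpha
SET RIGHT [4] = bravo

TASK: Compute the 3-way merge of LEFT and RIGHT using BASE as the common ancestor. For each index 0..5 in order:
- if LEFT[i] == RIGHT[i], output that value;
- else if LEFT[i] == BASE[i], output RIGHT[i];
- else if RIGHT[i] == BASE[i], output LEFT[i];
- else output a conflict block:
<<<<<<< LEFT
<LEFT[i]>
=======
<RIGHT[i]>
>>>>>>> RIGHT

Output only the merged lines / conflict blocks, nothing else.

Answer: hotel
foxtrot
alpha
echo
bravo
echo

Derivation:
Final LEFT:  [hotel, alpha, alpha, echo, echo, delta]
Final RIGHT: [hotel, foxtrot, charlie, delta, bravo, echo]
i=0: L=hotel R=hotel -> agree -> hotel
i=1: L=alpha=BASE, R=foxtrot -> take RIGHT -> foxtrot
i=2: L=alpha, R=charlie=BASE -> take LEFT -> alpha
i=3: L=echo, R=delta=BASE -> take LEFT -> echo
i=4: L=echo=BASE, R=bravo -> take RIGHT -> bravo
i=5: L=delta=BASE, R=echo -> take RIGHT -> echo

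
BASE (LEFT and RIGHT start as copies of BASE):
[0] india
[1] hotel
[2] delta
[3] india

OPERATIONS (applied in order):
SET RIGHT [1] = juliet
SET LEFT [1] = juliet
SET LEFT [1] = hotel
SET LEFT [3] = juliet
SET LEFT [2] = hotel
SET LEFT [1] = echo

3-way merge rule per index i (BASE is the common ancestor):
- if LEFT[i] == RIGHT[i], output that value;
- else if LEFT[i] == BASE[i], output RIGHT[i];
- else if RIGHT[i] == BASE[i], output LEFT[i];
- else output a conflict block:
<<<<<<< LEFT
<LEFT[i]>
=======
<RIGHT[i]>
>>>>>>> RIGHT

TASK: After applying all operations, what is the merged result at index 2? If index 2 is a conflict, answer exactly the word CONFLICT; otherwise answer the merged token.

Answer: hotel

Derivation:
Final LEFT:  [india, echo, hotel, juliet]
Final RIGHT: [india, juliet, delta, india]
i=0: L=india R=india -> agree -> india
i=1: BASE=hotel L=echo R=juliet all differ -> CONFLICT
i=2: L=hotel, R=delta=BASE -> take LEFT -> hotel
i=3: L=juliet, R=india=BASE -> take LEFT -> juliet
Index 2 -> hotel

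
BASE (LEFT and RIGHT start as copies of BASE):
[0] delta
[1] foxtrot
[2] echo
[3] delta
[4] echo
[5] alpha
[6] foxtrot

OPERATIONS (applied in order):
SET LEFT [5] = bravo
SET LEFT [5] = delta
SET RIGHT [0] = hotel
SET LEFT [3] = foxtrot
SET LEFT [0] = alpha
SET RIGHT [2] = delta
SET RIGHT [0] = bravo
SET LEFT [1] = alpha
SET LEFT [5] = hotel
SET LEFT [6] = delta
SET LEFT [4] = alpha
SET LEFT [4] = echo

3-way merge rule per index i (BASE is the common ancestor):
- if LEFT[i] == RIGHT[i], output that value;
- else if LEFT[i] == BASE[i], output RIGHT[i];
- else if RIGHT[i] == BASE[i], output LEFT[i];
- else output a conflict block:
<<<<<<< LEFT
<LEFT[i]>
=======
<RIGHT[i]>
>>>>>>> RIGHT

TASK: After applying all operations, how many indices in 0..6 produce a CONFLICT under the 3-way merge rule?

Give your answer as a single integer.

Answer: 1

Derivation:
Final LEFT:  [alpha, alpha, echo, foxtrot, echo, hotel, delta]
Final RIGHT: [bravo, foxtrot, delta, delta, echo, alpha, foxtrot]
i=0: BASE=delta L=alpha R=bravo all differ -> CONFLICT
i=1: L=alpha, R=foxtrot=BASE -> take LEFT -> alpha
i=2: L=echo=BASE, R=delta -> take RIGHT -> delta
i=3: L=foxtrot, R=delta=BASE -> take LEFT -> foxtrot
i=4: L=echo R=echo -> agree -> echo
i=5: L=hotel, R=alpha=BASE -> take LEFT -> hotel
i=6: L=delta, R=foxtrot=BASE -> take LEFT -> delta
Conflict count: 1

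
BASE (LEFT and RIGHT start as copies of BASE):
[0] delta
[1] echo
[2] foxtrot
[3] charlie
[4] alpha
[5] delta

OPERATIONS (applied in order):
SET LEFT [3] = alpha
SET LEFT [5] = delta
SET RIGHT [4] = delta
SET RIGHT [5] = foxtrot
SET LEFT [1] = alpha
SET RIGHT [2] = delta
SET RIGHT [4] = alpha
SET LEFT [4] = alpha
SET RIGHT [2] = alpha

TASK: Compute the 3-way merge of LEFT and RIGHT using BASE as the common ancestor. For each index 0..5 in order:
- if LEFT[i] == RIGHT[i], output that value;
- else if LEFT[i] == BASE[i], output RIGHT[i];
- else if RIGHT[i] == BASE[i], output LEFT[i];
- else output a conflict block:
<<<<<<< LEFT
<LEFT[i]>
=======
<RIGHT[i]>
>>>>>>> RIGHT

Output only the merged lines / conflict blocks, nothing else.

Answer: delta
alpha
alpha
alpha
alpha
foxtrot

Derivation:
Final LEFT:  [delta, alpha, foxtrot, alpha, alpha, delta]
Final RIGHT: [delta, echo, alpha, charlie, alpha, foxtrot]
i=0: L=delta R=delta -> agree -> delta
i=1: L=alpha, R=echo=BASE -> take LEFT -> alpha
i=2: L=foxtrot=BASE, R=alpha -> take RIGHT -> alpha
i=3: L=alpha, R=charlie=BASE -> take LEFT -> alpha
i=4: L=alpha R=alpha -> agree -> alpha
i=5: L=delta=BASE, R=foxtrot -> take RIGHT -> foxtrot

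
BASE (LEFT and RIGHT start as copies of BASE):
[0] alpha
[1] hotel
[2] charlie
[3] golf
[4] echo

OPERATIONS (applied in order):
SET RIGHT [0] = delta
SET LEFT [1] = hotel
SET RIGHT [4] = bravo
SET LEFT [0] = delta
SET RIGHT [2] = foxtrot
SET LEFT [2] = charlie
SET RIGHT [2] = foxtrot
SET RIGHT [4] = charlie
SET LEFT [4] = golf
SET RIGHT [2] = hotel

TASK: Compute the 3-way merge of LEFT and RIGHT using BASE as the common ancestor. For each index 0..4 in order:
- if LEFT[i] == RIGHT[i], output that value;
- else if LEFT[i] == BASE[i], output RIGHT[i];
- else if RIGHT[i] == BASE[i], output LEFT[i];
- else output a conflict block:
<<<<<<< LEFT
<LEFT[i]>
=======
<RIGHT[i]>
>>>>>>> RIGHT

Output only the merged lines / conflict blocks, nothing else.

Answer: delta
hotel
hotel
golf
<<<<<<< LEFT
golf
=======
charlie
>>>>>>> RIGHT

Derivation:
Final LEFT:  [delta, hotel, charlie, golf, golf]
Final RIGHT: [delta, hotel, hotel, golf, charlie]
i=0: L=delta R=delta -> agree -> delta
i=1: L=hotel R=hotel -> agree -> hotel
i=2: L=charlie=BASE, R=hotel -> take RIGHT -> hotel
i=3: L=golf R=golf -> agree -> golf
i=4: BASE=echo L=golf R=charlie all differ -> CONFLICT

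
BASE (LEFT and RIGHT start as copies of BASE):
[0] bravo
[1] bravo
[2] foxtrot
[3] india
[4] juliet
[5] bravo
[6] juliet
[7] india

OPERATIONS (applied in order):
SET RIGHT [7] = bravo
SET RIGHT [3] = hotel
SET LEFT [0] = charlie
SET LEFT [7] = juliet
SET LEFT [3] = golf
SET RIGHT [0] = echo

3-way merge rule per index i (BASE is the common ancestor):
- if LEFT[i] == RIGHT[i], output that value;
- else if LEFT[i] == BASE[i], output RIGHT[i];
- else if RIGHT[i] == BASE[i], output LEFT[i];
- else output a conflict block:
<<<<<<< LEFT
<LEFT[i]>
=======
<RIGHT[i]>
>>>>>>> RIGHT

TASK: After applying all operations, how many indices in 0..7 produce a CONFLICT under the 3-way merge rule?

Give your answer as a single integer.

Final LEFT:  [charlie, bravo, foxtrot, golf, juliet, bravo, juliet, juliet]
Final RIGHT: [echo, bravo, foxtrot, hotel, juliet, bravo, juliet, bravo]
i=0: BASE=bravo L=charlie R=echo all differ -> CONFLICT
i=1: L=bravo R=bravo -> agree -> bravo
i=2: L=foxtrot R=foxtrot -> agree -> foxtrot
i=3: BASE=india L=golf R=hotel all differ -> CONFLICT
i=4: L=juliet R=juliet -> agree -> juliet
i=5: L=bravo R=bravo -> agree -> bravo
i=6: L=juliet R=juliet -> agree -> juliet
i=7: BASE=india L=juliet R=bravo all differ -> CONFLICT
Conflict count: 3

Answer: 3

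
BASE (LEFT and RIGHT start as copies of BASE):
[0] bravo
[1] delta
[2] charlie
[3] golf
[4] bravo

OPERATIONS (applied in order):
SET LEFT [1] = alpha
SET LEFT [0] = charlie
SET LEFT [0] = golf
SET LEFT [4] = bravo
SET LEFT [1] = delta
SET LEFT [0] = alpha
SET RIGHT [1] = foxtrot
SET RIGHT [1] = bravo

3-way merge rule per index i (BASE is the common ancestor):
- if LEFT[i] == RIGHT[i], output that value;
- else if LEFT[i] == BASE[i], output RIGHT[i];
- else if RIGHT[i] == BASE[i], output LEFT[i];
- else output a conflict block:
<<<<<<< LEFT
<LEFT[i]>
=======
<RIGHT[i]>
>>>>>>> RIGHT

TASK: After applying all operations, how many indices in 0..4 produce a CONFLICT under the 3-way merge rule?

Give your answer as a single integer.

Answer: 0

Derivation:
Final LEFT:  [alpha, delta, charlie, golf, bravo]
Final RIGHT: [bravo, bravo, charlie, golf, bravo]
i=0: L=alpha, R=bravo=BASE -> take LEFT -> alpha
i=1: L=delta=BASE, R=bravo -> take RIGHT -> bravo
i=2: L=charlie R=charlie -> agree -> charlie
i=3: L=golf R=golf -> agree -> golf
i=4: L=bravo R=bravo -> agree -> bravo
Conflict count: 0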